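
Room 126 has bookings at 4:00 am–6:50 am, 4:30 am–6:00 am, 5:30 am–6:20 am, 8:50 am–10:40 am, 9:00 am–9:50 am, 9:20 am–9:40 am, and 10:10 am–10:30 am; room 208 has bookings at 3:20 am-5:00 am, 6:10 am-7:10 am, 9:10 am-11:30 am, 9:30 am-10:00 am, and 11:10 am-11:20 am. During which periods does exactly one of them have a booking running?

3:20 am–4:00 am, 5:00 am–6:10 am, 6:50 am–7:10 am, 8:50 am–9:10 am, 10:40 am–11:30 am

First set merges to 4:00 am–6:50 am, 8:50 am–10:40 am.
Second set merges to 3:20 am–5:00 am, 6:10 am–7:10 am, 9:10 am–11:30 am.
Only in the first: 5:00 am–6:10 am, 8:50 am–9:10 am.
Only in the second: 3:20 am–4:00 am, 6:50 am–7:10 am, 10:40 am–11:30 am.
Together these are the periods covered by exactly one.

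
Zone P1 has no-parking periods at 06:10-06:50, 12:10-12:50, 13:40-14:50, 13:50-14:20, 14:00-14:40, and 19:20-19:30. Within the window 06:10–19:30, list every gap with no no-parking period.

After merging, the occupied span is 06:10–06:50, 12:10–12:50, 13:40–14:50, 19:20–19:30.
Uncovered inside 06:10–19:30: 06:50–12:10, 12:50–13:40, 14:50–19:20.

06:50–12:10, 12:50–13:40, 14:50–19:20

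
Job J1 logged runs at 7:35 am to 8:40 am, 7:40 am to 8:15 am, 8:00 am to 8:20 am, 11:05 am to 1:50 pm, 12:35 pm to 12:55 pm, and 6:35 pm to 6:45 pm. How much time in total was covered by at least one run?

Merged: 7:35 am–8:40 am, 11:05 am–1:50 pm, 6:35 pm–6:45 pm.
Lengths: 1 h 5 min + 2 h 45 min + 10 min = 4 h.

4 h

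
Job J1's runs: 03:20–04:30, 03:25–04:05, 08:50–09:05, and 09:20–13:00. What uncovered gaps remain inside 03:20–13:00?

04:30-08:50, 09:05-09:20

After merging, the occupied span is 03:20-04:30, 08:50-09:05, 09:20-13:00.
Gaps within 03:20-13:00: 04:30-08:50, 09:05-09:20.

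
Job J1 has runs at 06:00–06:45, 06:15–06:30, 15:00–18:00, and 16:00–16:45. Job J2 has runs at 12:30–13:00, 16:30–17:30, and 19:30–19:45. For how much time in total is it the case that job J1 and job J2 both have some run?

Merge the first list: 06:00-06:45, 15:00-18:00.
A ∩ B = 16:30-17:30.
Total: 1 h.

1 h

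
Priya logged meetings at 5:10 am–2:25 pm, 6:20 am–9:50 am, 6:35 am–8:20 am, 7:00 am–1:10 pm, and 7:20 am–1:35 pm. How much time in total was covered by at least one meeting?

9 h 15 min

Merged: 5:10 am–2:25 pm.
Length: 9 h 15 min.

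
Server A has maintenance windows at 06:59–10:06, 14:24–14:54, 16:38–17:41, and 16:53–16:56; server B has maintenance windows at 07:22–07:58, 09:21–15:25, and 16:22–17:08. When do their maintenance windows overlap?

07:22–07:58, 09:21–10:06, 14:24–14:54, 16:38–17:08

First set merges to 06:59–10:06, 14:24–14:54, 16:38–17:41.
06:59–10:06 overlaps B on 07:22–07:58, 09:21–10:06.
14:24–14:54 overlaps B on 14:24–14:54.
16:38–17:41 overlaps B on 16:38–17:08.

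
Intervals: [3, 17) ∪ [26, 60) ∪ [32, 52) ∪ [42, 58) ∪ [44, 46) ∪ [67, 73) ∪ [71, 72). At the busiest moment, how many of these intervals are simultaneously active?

Sweep endpoints in order; track running count of active intervals.
Peak of 4 reached at 44.

4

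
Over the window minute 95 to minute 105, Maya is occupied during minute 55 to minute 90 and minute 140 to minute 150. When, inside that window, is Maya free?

After merging, the occupied span is minute 55 to minute 90, minute 140 to minute 150.
Gaps within minute 95 to minute 105: minute 95 to minute 105.

minute 95 to minute 105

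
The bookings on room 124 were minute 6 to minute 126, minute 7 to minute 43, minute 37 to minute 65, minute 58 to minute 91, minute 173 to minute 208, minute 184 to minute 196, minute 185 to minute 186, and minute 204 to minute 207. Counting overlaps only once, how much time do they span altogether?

Merged: minute 6 to minute 126, minute 173 to minute 208.
Lengths: 120 minutes + 35 minutes = 155 minutes.

155 minutes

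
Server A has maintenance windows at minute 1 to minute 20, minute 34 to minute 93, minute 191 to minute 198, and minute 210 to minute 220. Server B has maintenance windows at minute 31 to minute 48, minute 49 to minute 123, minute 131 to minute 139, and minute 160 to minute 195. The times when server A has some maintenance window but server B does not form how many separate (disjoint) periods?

A \ B = minute 1 to minute 20, minute 48 to minute 49, minute 195 to minute 198, minute 210 to minute 220.
That is 4 disjoint pieces.

4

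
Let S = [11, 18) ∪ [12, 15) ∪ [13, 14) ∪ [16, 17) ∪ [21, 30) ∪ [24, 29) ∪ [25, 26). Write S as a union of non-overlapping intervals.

[11, 18) ∪ [21, 30)

[12, 15) overlaps/touches [11, 18) → extend to [11, 18).
[13, 14) overlaps/touches [11, 18) → extend to [11, 18).
[16, 17) overlaps/touches [11, 18) → extend to [11, 18).
[21, 30) is disjoint → start new block.
[24, 29) overlaps/touches [21, 30) → extend to [21, 30).
[25, 26) overlaps/touches [21, 30) → extend to [21, 30).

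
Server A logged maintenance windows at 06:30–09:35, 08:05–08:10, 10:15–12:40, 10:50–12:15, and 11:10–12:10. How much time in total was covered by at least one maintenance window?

5 h 30 min

Merged: 06:30–09:35, 10:15–12:40.
Lengths: 3 h 5 min + 2 h 25 min = 5 h 30 min.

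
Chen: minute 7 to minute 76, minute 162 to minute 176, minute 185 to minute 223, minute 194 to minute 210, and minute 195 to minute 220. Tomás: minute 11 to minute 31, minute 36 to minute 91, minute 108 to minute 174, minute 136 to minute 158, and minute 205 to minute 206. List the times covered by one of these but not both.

First set merges to minute 7 to minute 76, minute 162 to minute 176, minute 185 to minute 223.
Second set merges to minute 11 to minute 31, minute 36 to minute 91, minute 108 to minute 174, minute 205 to minute 206.
A \ B = minute 7 to minute 11, minute 31 to minute 36, minute 174 to minute 176, minute 185 to minute 205, minute 206 to minute 223.
B \ A = minute 76 to minute 91, minute 108 to minute 162.
Union of the two gives the symmetric difference.

minute 7 to minute 11, minute 31 to minute 36, minute 76 to minute 91, minute 108 to minute 162, minute 174 to minute 176, minute 185 to minute 205, minute 206 to minute 223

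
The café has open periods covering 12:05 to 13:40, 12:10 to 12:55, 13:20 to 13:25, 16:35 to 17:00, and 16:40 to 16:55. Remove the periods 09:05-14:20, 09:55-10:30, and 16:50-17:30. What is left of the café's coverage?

16:35–16:50

A, merged: 12:05–13:40, 16:35–17:00.
B, merged: 09:05–14:20, 16:50–17:30.
12:05–13:40: entirely removed.
16:35–17:00 \ B = 16:35–16:50.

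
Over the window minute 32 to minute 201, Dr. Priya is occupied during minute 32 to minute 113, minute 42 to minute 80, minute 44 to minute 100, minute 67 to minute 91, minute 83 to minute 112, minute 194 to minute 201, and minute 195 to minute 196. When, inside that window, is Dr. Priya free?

The merged coverage is minute 32 to minute 113, minute 194 to minute 201.
Uncovered inside minute 32 to minute 201: minute 113 to minute 194.

minute 113 to minute 194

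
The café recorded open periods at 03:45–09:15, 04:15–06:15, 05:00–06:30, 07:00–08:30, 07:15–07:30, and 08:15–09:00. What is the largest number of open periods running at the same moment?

At 05:00, 3 of the intervals are simultaneously active.
No point has more.

3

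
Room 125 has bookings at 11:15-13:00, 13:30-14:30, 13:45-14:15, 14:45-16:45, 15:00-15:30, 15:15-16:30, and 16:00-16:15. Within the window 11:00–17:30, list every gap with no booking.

The merged coverage is 11:15-13:00, 13:30-14:30, 14:45-16:45.
Complement within 11:00-17:30: 11:00-11:15, 13:00-13:30, 14:30-14:45, 16:45-17:30.

11:00-11:15, 13:00-13:30, 14:30-14:45, 16:45-17:30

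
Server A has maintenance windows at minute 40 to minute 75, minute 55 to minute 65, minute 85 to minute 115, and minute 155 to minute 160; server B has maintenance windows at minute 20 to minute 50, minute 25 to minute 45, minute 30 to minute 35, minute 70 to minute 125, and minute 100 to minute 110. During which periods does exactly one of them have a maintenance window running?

Merge the first list: minute 40 to minute 75, minute 85 to minute 115, minute 155 to minute 160.
Merge the second list: minute 20 to minute 50, minute 70 to minute 125.
A \ B = minute 50 to minute 70, minute 155 to minute 160.
B \ A = minute 20 to minute 40, minute 75 to minute 85, minute 115 to minute 125.
Union of the two gives the symmetric difference.

minute 20 to minute 40, minute 50 to minute 70, minute 75 to minute 85, minute 115 to minute 125, minute 155 to minute 160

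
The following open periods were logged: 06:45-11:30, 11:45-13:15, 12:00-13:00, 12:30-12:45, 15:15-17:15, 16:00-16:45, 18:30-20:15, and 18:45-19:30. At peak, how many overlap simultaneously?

Walk the sorted start/end points keeping a running depth.
The depth first hits 3 at 12:30.

3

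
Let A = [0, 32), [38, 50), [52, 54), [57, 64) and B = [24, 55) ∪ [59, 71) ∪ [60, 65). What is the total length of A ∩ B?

27

B, merged: [24, 55), [59, 71).
A ∩ B = [24, 32), [38, 50), [52, 54), [59, 64).
Total: 8 + 12 + 2 + 5 = 27.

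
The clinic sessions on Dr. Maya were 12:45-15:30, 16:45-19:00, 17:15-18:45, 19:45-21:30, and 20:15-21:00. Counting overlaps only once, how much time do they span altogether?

Merged: 12:45-15:30, 16:45-19:00, 19:45-21:30.
Lengths: 2 h 45 min + 2 h 15 min + 1 h 45 min = 6 h 45 min.

6 h 45 min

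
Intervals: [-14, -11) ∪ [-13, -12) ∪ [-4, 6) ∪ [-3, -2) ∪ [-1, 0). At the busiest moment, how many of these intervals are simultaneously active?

At -13, 2 of the intervals are simultaneously active.
No point has more.

2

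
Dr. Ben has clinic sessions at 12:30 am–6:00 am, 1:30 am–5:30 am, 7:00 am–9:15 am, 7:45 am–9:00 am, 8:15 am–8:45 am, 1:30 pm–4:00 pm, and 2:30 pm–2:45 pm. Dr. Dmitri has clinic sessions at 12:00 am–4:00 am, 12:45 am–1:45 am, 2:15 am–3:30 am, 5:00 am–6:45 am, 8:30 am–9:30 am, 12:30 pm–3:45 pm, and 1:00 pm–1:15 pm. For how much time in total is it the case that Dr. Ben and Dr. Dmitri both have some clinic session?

7 h 30 min

A, merged: 12:30 am–6:00 am, 7:00 am–9:15 am, 1:30 pm–4:00 pm.
B, merged: 12:00 am–4:00 am, 5:00 am–6:45 am, 8:30 am–9:30 am, 12:30 pm–3:45 pm.
A ∩ B = 12:30 am–4:00 am, 5:00 am–6:00 am, 8:30 am–9:15 am, 1:30 pm–3:45 pm.
Total: 3 h 30 min + 1 h + 45 min + 2 h 15 min = 7 h 30 min.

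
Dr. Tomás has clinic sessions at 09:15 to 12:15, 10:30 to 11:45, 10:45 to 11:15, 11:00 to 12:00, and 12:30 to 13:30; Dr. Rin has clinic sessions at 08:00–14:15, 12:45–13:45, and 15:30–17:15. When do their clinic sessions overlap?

09:15–12:15, 12:30–13:30

Merge the first list: 09:15–12:15, 12:30–13:30.
Merge the second list: 08:00–14:15, 15:30–17:15.
09:15–12:15 overlaps B on 09:15–12:15.
12:30–13:30 overlaps B on 12:30–13:30.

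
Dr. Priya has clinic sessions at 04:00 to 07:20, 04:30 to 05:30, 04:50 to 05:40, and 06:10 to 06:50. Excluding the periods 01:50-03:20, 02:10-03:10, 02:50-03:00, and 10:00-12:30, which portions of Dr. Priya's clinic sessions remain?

First set merges to 04:00–07:20.
Second set merges to 01:50–03:20, 10:00–12:30.
04:00–07:20: nothing removed.

04:00–07:20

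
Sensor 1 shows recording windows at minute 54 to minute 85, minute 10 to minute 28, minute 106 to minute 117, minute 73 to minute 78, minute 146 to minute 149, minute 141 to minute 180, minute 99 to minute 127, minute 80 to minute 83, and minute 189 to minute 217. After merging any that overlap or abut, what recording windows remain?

Sort by start: minute 10 to minute 28, minute 54 to minute 85, minute 73 to minute 78, minute 80 to minute 83, minute 99 to minute 127, minute 106 to minute 117, minute 141 to minute 180, minute 146 to minute 149, minute 189 to minute 217.
minute 54 to minute 85 is disjoint → start new block.
minute 73 to minute 78 overlaps/touches minute 54 to minute 85 → extend to minute 54 to minute 85.
minute 80 to minute 83 overlaps/touches minute 54 to minute 85 → extend to minute 54 to minute 85.
minute 99 to minute 127 is disjoint → start new block.
minute 106 to minute 117 overlaps/touches minute 99 to minute 127 → extend to minute 99 to minute 127.
minute 141 to minute 180 is disjoint → start new block.
minute 146 to minute 149 overlaps/touches minute 141 to minute 180 → extend to minute 141 to minute 180.
minute 189 to minute 217 is disjoint → start new block.

minute 10 to minute 28, minute 54 to minute 85, minute 99 to minute 127, minute 141 to minute 180, minute 189 to minute 217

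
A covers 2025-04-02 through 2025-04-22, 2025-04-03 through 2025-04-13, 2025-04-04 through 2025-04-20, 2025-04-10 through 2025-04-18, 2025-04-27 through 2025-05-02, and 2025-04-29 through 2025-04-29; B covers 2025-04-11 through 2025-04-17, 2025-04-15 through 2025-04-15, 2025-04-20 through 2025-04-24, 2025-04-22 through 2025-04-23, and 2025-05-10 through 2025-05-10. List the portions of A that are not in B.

First set merges to 2025-04-02 through 2025-04-22, 2025-04-27 through 2025-05-02.
Second set merges to 2025-04-11 through 2025-04-17, 2025-04-20 through 2025-04-24, 2025-05-10 through 2025-05-10.
2025-04-02 through 2025-04-22 with B removed leaves 2025-04-02 through 2025-04-10, 2025-04-18 through 2025-04-19.
2025-04-27 through 2025-05-02 is untouched.

2025-04-02 through 2025-04-10, 2025-04-18 through 2025-04-19, 2025-04-27 through 2025-05-02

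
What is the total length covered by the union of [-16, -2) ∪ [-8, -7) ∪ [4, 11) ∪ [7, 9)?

21

Merged: [-16, -2), [4, 11).
Lengths: 14 + 7 = 21.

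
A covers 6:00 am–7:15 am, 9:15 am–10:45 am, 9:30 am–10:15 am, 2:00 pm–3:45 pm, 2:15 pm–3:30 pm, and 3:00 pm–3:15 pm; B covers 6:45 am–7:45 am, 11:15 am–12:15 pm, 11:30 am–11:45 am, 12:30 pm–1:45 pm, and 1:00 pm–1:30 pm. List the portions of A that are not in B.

6:00 am–6:45 am, 9:15 am–10:45 am, 2:00 pm–3:45 pm

A, merged: 6:00 am–7:15 am, 9:15 am–10:45 am, 2:00 pm–3:45 pm.
B, merged: 6:45 am–7:45 am, 11:15 am–12:15 pm, 12:30 pm–1:45 pm.
6:00 am–7:15 am minus B → 6:00 am–6:45 am.
9:15 am–10:45 am: no B overlap → unchanged.
2:00 pm–3:45 pm: no B overlap → unchanged.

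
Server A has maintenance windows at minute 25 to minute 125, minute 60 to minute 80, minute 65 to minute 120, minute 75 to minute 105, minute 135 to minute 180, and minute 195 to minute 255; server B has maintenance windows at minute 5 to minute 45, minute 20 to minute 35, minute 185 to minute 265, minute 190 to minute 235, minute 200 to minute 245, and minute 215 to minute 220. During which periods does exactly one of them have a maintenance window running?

minute 5 to minute 25, minute 45 to minute 125, minute 135 to minute 180, minute 185 to minute 195, minute 255 to minute 265

First set merges to minute 25 to minute 125, minute 135 to minute 180, minute 195 to minute 255.
Second set merges to minute 5 to minute 45, minute 185 to minute 265.
A \ B = minute 45 to minute 125, minute 135 to minute 180.
B \ A = minute 5 to minute 25, minute 185 to minute 195, minute 255 to minute 265.
Union of the two gives the symmetric difference.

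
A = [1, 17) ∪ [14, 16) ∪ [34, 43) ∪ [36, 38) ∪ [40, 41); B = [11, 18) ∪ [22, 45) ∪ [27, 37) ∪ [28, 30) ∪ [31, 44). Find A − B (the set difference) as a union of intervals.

[1, 11)

Merge the first list: [1, 17), [34, 43).
Merge the second list: [11, 18), [22, 45).
[1, 17) with B removed leaves [1, 11).
[34, 43) lies entirely inside B → drops out.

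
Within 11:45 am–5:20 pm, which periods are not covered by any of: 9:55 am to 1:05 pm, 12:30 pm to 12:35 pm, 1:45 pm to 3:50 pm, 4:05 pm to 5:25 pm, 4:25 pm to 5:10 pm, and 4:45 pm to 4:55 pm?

Covered (merged): 9:55 am–1:05 pm, 1:45 pm–3:50 pm, 4:05 pm–5:25 pm.
Complement within 11:45 am–5:20 pm: 1:05 pm–1:45 pm, 3:50 pm–4:05 pm.

1:05 pm–1:45 pm, 3:50 pm–4:05 pm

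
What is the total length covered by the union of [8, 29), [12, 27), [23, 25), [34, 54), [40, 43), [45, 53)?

Merged: [8, 29), [34, 54).
Lengths: 21 + 20 = 41.

41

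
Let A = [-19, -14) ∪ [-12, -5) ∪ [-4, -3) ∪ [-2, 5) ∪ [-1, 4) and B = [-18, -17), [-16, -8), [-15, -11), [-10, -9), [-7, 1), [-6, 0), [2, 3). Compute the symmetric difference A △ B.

[-19, -18) ∪ [-17, -16) ∪ [-14, -12) ∪ [-8, -7) ∪ [-5, -4) ∪ [-3, -2) ∪ [1, 2) ∪ [3, 5)

First set merges to [-19, -14), [-12, -5), [-4, -3), [-2, 5).
Second set merges to [-18, -17), [-16, -8), [-7, 1), [2, 3).
Only in the first: [-19, -18), [-17, -16), [-8, -7), [1, 2), [3, 5).
Only in the second: [-14, -12), [-5, -4), [-3, -2).
Together these are the periods covered by exactly one.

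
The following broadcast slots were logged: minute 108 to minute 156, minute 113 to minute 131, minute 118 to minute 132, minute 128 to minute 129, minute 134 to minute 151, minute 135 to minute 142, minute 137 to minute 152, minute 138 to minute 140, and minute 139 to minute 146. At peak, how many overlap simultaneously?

6

Sweep endpoints in order; track running count of active intervals.
Peak of 6 reached at minute 139.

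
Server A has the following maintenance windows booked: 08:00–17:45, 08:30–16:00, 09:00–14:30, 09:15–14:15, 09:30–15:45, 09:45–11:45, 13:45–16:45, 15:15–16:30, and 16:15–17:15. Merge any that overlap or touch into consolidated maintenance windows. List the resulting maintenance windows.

08:00–17:45

08:30–16:00 overlaps/touches 08:00–17:45 → extend to 08:00–17:45.
09:00–14:30 overlaps/touches 08:00–17:45 → extend to 08:00–17:45.
09:15–14:15 overlaps/touches 08:00–17:45 → extend to 08:00–17:45.
09:30–15:45 overlaps/touches 08:00–17:45 → extend to 08:00–17:45.
09:45–11:45 overlaps/touches 08:00–17:45 → extend to 08:00–17:45.
13:45–16:45 overlaps/touches 08:00–17:45 → extend to 08:00–17:45.
15:15–16:30 overlaps/touches 08:00–17:45 → extend to 08:00–17:45.
16:15–17:15 overlaps/touches 08:00–17:45 → extend to 08:00–17:45.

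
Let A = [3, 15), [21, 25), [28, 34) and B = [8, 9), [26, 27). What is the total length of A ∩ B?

A ∩ B = [8, 9).
Total: 1.

1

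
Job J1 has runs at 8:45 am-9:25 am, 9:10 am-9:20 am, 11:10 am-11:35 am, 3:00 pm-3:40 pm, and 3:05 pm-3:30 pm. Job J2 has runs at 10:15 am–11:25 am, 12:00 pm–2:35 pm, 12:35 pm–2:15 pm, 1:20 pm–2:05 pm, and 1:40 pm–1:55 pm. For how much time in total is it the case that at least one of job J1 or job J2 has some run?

5 h 15 min

A, merged: 8:45 am–9:25 am, 11:10 am–11:35 am, 3:00 pm–3:40 pm.
B, merged: 10:15 am–11:25 am, 12:00 pm–2:35 pm.
A ∪ B = 8:45 am–9:25 am, 10:15 am–11:35 am, 12:00 pm–2:35 pm, 3:00 pm–3:40 pm.
Total: 40 min + 1 h 20 min + 2 h 35 min + 40 min = 5 h 15 min.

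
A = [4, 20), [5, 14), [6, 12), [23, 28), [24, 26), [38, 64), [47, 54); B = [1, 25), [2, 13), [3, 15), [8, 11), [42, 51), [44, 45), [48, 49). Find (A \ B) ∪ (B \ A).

[1, 4) ∪ [20, 23) ∪ [25, 28) ∪ [38, 42) ∪ [51, 64)

A, merged: [4, 20), [23, 28), [38, 64).
B, merged: [1, 25), [42, 51).
Only in the first: [25, 28), [38, 42), [51, 64).
Only in the second: [1, 4), [20, 23).
Together these are the periods covered by exactly one.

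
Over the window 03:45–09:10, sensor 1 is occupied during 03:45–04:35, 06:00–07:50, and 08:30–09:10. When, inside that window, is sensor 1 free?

04:35–06:00, 07:50–08:30

After merging, the occupied span is 03:45–04:35, 06:00–07:50, 08:30–09:10.
Gaps within 03:45–09:10: 04:35–06:00, 07:50–08:30.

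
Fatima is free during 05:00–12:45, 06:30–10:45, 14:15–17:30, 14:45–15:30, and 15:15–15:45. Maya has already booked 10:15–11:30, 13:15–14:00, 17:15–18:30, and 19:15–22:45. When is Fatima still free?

05:00–10:15, 11:30–12:45, 14:15–17:15

A, merged: 05:00–12:45, 14:15–17:30.
05:00–12:45 with B removed leaves 05:00–10:15, 11:30–12:45.
14:15–17:30 with B removed leaves 14:15–17:15.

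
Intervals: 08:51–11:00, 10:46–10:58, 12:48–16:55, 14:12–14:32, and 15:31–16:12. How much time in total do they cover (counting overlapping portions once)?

Merged: 08:51-11:00, 12:48-16:55.
Lengths: 2 h 9 min + 4 h 7 min = 6 h 16 min.

6 h 16 min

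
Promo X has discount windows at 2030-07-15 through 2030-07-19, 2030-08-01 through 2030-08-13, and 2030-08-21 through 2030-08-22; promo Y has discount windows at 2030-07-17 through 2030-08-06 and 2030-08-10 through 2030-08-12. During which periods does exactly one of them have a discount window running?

2030-07-15 through 2030-07-16, 2030-07-20 through 2030-07-31, 2030-08-07 through 2030-08-09, 2030-08-13 through 2030-08-13, 2030-08-21 through 2030-08-22

A but not B: 2030-07-15 through 2030-07-16, 2030-08-07 through 2030-08-09, 2030-08-13 through 2030-08-13, 2030-08-21 through 2030-08-22.
B but not A: 2030-07-20 through 2030-07-31.
Combining gives A △ B.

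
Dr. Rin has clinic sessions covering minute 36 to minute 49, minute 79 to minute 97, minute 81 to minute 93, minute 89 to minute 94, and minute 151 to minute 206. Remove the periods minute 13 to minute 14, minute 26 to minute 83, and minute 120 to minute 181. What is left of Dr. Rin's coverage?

Merge the first list: minute 36 to minute 49, minute 79 to minute 97, minute 151 to minute 206.
minute 36 to minute 49: entirely removed.
minute 79 to minute 97 \ B = minute 83 to minute 97.
minute 151 to minute 206 \ B = minute 181 to minute 206.

minute 83 to minute 97, minute 181 to minute 206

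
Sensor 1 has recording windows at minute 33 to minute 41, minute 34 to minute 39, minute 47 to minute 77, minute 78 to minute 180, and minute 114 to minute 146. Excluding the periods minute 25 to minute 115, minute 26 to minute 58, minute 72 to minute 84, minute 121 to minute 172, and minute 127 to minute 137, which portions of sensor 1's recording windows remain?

minute 115 to minute 121, minute 172 to minute 180

Merge the first list: minute 33 to minute 41, minute 47 to minute 77, minute 78 to minute 180.
Merge the second list: minute 25 to minute 115, minute 121 to minute 172.
minute 33 to minute 41: entirely removed.
minute 47 to minute 77: entirely removed.
minute 78 to minute 180 \ B = minute 115 to minute 121, minute 172 to minute 180.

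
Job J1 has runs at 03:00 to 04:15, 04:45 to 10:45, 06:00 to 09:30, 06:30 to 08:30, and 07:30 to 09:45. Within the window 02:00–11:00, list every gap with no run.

Covered (merged): 03:00-04:15, 04:45-10:45.
Gaps within 02:00-11:00: 02:00-03:00, 04:15-04:45, 10:45-11:00.

02:00-03:00, 04:15-04:45, 10:45-11:00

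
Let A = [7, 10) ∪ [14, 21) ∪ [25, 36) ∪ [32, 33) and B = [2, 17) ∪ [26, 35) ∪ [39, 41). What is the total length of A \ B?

A, merged: [7, 10), [14, 21), [25, 36).
A \ B = [17, 21), [25, 26), [35, 36).
Total: 4 + 1 + 1 = 6.

6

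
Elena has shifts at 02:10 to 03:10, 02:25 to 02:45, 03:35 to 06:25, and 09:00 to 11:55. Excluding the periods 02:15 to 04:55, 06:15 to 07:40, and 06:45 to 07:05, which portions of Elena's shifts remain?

Merge the first list: 02:10–03:10, 03:35–06:25, 09:00–11:55.
Merge the second list: 02:15–04:55, 06:15–07:40.
02:10–03:10 with B removed leaves 02:10–02:15.
03:35–06:25 with B removed leaves 04:55–06:15.
09:00–11:55 is untouched.

02:10–02:15, 04:55–06:15, 09:00–11:55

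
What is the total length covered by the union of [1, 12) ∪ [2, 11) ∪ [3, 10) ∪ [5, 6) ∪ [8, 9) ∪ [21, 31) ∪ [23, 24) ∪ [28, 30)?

Merged: [1, 12), [21, 31).
Lengths: 11 + 10 = 21.

21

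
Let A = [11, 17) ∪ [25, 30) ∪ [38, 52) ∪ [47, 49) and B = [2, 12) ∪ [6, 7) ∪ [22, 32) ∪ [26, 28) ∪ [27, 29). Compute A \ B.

[12, 17) ∪ [38, 52)

First set merges to [11, 17), [25, 30), [38, 52).
Second set merges to [2, 12), [22, 32).
[11, 17) minus B → [12, 17).
[25, 30): fully covered by B → removed.
[38, 52): no B overlap → unchanged.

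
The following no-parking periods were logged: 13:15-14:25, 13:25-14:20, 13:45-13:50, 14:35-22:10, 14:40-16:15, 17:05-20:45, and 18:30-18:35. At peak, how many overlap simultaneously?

3

At 13:45, 3 of the intervals are simultaneously active.
No point has more.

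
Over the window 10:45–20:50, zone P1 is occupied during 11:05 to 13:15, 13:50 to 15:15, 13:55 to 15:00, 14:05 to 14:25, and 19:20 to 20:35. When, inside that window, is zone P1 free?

The merged coverage is 11:05-13:15, 13:50-15:15, 19:20-20:35.
Complement within 10:45-20:50: 10:45-11:05, 13:15-13:50, 15:15-19:20, 20:35-20:50.

10:45-11:05, 13:15-13:50, 15:15-19:20, 20:35-20:50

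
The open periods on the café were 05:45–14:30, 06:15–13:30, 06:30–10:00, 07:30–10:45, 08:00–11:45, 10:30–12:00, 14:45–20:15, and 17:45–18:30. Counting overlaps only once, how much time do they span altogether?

14 h 15 min

Merged: 05:45-14:30, 14:45-20:15.
Lengths: 8 h 45 min + 5 h 30 min = 14 h 15 min.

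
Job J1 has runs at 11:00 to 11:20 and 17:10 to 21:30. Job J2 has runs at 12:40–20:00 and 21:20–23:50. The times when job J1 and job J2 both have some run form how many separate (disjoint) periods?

2

A ∩ B = 17:10-20:00, 21:20-21:30.
That is 2 disjoint pieces.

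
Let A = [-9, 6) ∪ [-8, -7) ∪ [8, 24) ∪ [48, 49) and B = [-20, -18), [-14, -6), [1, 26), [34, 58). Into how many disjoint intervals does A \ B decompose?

First set merges to [-9, 6), [8, 24), [48, 49).
A \ B = [-6, 1).
That is 1 disjoint piece.

1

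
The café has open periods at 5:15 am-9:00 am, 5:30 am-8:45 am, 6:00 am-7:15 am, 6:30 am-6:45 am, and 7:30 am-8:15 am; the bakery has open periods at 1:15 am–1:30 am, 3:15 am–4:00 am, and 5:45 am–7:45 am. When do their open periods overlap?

5:45 am–7:45 am

A, merged: 5:15 am–9:00 am.
5:15 am–9:00 am meets the second set on 5:45 am–7:45 am.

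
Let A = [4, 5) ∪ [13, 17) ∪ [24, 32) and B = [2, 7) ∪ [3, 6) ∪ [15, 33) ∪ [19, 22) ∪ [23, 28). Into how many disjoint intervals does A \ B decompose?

1

B, merged: [2, 7), [15, 33).
A \ B = [13, 15).
That is 1 disjoint piece.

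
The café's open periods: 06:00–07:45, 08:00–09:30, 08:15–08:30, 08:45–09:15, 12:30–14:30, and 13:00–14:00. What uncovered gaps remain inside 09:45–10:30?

09:45-10:30

After merging, the occupied span is 06:00-07:45, 08:00-09:30, 12:30-14:30.
Complement within 09:45-10:30: 09:45-10:30.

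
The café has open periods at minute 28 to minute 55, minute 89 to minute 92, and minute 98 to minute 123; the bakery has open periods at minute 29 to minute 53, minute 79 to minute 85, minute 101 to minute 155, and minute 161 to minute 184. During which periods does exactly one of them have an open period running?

minute 28 to minute 29, minute 53 to minute 55, minute 79 to minute 85, minute 89 to minute 92, minute 98 to minute 101, minute 123 to minute 155, minute 161 to minute 184

A but not B: minute 28 to minute 29, minute 53 to minute 55, minute 89 to minute 92, minute 98 to minute 101.
B but not A: minute 79 to minute 85, minute 123 to minute 155, minute 161 to minute 184.
Combining gives A △ B.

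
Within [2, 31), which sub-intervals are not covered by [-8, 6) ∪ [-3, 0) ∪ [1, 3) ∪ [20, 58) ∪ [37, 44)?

[6, 20)

The merged coverage is [-8, 6), [20, 58).
Uncovered inside [2, 31): [6, 20).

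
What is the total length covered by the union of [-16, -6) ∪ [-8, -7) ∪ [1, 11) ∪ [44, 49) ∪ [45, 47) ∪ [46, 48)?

25

Merged: [-16, -6), [1, 11), [44, 49).
Lengths: 10 + 10 + 5 = 25.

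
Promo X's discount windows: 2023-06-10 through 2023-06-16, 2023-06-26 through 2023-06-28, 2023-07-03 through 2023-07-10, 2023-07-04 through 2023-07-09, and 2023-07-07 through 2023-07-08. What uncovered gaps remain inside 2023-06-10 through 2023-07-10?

After merging, the occupied span is 2023-06-10 through 2023-06-16, 2023-06-26 through 2023-06-28, 2023-07-03 through 2023-07-10.
Gaps within 2023-06-10 through 2023-07-10: 2023-06-17 through 2023-06-25, 2023-06-29 through 2023-07-02.

2023-06-17 through 2023-06-25, 2023-06-29 through 2023-07-02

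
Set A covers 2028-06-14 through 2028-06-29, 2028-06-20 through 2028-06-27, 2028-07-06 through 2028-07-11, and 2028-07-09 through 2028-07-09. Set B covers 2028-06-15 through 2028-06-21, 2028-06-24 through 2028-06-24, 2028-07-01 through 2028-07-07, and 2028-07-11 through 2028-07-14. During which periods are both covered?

2028-06-15 through 2028-06-21, 2028-06-24 through 2028-06-24, 2028-07-06 through 2028-07-07, 2028-07-11 through 2028-07-11

Merge the first list: 2028-06-14 through 2028-06-29, 2028-07-06 through 2028-07-11.
2028-06-14 through 2028-06-29 overlaps B on 2028-06-15 through 2028-06-21, 2028-06-24 through 2028-06-24.
2028-07-06 through 2028-07-11 overlaps B on 2028-07-06 through 2028-07-07, 2028-07-11 through 2028-07-11.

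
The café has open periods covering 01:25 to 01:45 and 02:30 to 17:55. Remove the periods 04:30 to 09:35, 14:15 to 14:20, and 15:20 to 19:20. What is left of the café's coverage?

01:25-01:45: no B overlap → unchanged.
02:30-17:55 minus B → 02:30-04:30, 09:35-14:15, 14:20-15:20.

01:25-01:45, 02:30-04:30, 09:35-14:15, 14:20-15:20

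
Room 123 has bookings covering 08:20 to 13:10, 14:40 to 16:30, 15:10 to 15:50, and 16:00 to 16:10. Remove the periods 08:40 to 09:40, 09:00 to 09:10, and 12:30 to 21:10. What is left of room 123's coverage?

08:20–08:40, 09:40–12:30

A, merged: 08:20–13:10, 14:40–16:30.
B, merged: 08:40–09:40, 12:30–21:10.
08:20–13:10 minus B → 08:20–08:40, 09:40–12:30.
14:40–16:30: fully covered by B → removed.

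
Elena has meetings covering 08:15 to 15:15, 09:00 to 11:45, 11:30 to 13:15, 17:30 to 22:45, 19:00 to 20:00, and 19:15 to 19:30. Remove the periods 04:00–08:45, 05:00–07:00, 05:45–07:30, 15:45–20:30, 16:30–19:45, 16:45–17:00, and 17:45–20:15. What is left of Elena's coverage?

First set merges to 08:15–15:15, 17:30–22:45.
Second set merges to 04:00–08:45, 15:45–20:30.
08:15–15:15 minus B → 08:45–15:15.
17:30–22:45 minus B → 20:30–22:45.

08:45–15:15, 20:30–22:45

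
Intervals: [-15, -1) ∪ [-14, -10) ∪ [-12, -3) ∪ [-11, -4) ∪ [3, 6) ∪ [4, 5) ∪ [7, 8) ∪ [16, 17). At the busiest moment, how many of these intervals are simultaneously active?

Sweep endpoints in order; track running count of active intervals.
Peak of 4 reached at -11.

4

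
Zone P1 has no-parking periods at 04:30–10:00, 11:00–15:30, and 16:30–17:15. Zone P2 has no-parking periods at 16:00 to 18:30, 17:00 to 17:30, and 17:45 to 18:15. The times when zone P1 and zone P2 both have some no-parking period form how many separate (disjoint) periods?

Merge the second list: 16:00–18:30.
A ∩ B = 16:30–17:15.
That is 1 disjoint piece.

1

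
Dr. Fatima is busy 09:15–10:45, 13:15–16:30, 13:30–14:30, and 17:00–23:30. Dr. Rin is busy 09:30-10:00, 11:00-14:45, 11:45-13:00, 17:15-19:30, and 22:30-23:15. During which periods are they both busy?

First set merges to 09:15-10:45, 13:15-16:30, 17:00-23:30.
Second set merges to 09:30-10:00, 11:00-14:45, 17:15-19:30, 22:30-23:15.
09:15-10:45 meets the second set on 09:30-10:00.
13:15-16:30 meets the second set on 13:15-14:45.
17:00-23:30 meets the second set on 17:15-19:30, 22:30-23:15.

09:30-10:00, 13:15-14:45, 17:15-19:30, 22:30-23:15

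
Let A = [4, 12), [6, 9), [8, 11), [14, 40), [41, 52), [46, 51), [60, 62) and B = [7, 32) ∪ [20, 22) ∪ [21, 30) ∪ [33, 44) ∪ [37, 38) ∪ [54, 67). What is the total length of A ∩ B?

35

A, merged: [4, 12), [14, 40), [41, 52), [60, 62).
B, merged: [7, 32), [33, 44), [54, 67).
A ∩ B = [7, 12), [14, 32), [33, 40), [41, 44), [60, 62).
Total: 5 + 18 + 7 + 3 + 2 = 35.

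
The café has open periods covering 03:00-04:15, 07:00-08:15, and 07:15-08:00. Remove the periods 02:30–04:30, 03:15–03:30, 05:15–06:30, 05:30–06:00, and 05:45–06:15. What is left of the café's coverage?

07:00-08:15

A, merged: 03:00-04:15, 07:00-08:15.
B, merged: 02:30-04:30, 05:15-06:30.
03:00-04:15: fully covered by B → removed.
07:00-08:15: no B overlap → unchanged.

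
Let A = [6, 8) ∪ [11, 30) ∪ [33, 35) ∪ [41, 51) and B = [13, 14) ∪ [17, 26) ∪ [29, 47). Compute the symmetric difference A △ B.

Only in the first: [6, 8), [11, 13), [14, 17), [26, 29), [47, 51).
Only in the second: [30, 33), [35, 41).
Together these are the periods covered by exactly one.

[6, 8) ∪ [11, 13) ∪ [14, 17) ∪ [26, 29) ∪ [30, 33) ∪ [35, 41) ∪ [47, 51)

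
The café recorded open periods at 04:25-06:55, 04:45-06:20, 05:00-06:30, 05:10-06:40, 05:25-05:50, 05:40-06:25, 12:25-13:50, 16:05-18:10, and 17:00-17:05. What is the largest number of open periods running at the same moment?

6

Walk the sorted start/end points keeping a running depth.
The depth first hits 6 at 05:40.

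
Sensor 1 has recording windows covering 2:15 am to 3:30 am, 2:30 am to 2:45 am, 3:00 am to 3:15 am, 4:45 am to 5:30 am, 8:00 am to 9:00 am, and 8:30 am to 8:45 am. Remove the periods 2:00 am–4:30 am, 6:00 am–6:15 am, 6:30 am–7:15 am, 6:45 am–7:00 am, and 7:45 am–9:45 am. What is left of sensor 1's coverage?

4:45 am-5:30 am

A, merged: 2:15 am-3:30 am, 4:45 am-5:30 am, 8:00 am-9:00 am.
B, merged: 2:00 am-4:30 am, 6:00 am-6:15 am, 6:30 am-7:15 am, 7:45 am-9:45 am.
2:15 am-3:30 am lies entirely inside B → drops out.
4:45 am-5:30 am is untouched.
8:00 am-9:00 am lies entirely inside B → drops out.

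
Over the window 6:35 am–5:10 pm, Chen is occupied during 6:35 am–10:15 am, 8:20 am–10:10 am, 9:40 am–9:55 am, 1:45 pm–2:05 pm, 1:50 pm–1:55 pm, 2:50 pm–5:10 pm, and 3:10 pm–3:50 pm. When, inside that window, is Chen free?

The merged coverage is 6:35 am–10:15 am, 1:45 pm–2:05 pm, 2:50 pm–5:10 pm.
Gaps within 6:35 am–5:10 pm: 10:15 am–1:45 pm, 2:05 pm–2:50 pm.

10:15 am–1:45 pm, 2:05 pm–2:50 pm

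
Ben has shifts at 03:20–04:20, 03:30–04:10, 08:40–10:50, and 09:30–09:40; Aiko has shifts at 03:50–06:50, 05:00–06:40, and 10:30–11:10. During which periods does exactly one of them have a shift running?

03:20-03:50, 04:20-06:50, 08:40-10:30, 10:50-11:10

First set merges to 03:20-04:20, 08:40-10:50.
Second set merges to 03:50-06:50, 10:30-11:10.
A but not B: 03:20-03:50, 08:40-10:30.
B but not A: 04:20-06:50, 10:50-11:10.
Combining gives A △ B.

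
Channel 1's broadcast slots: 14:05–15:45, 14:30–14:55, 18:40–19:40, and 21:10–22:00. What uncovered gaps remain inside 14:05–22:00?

Covered (merged): 14:05–15:45, 18:40–19:40, 21:10–22:00.
Uncovered inside 14:05–22:00: 15:45–18:40, 19:40–21:10.

15:45–18:40, 19:40–21:10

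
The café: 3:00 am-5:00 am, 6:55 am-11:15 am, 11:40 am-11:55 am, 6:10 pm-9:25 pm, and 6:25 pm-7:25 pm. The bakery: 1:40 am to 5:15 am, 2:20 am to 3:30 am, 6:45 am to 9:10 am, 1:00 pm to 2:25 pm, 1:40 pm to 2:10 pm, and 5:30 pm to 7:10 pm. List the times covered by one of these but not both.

1:40 am–3:00 am, 5:00 am–5:15 am, 6:45 am–6:55 am, 9:10 am–11:15 am, 11:40 am–11:55 am, 1:00 pm–2:25 pm, 5:30 pm–6:10 pm, 7:10 pm–9:25 pm

Merge the first list: 3:00 am–5:00 am, 6:55 am–11:15 am, 11:40 am–11:55 am, 6:10 pm–9:25 pm.
Merge the second list: 1:40 am–5:15 am, 6:45 am–9:10 am, 1:00 pm–2:25 pm, 5:30 pm–7:10 pm.
A but not B: 9:10 am–11:15 am, 11:40 am–11:55 am, 7:10 pm–9:25 pm.
B but not A: 1:40 am–3:00 am, 5:00 am–5:15 am, 6:45 am–6:55 am, 1:00 pm–2:25 pm, 5:30 pm–6:10 pm.
Combining gives A △ B.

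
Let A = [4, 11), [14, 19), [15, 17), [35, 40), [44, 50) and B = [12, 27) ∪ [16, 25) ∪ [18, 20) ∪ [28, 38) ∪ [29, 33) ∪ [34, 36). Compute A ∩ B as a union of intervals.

A, merged: [4, 11), [14, 19), [35, 40), [44, 50).
B, merged: [12, 27), [28, 38).
[4, 11) meets no B interval.
[14, 19) ∩ B → [14, 19).
[35, 40) ∩ B → [35, 38).
[44, 50) meets no B interval.

[14, 19) ∪ [35, 38)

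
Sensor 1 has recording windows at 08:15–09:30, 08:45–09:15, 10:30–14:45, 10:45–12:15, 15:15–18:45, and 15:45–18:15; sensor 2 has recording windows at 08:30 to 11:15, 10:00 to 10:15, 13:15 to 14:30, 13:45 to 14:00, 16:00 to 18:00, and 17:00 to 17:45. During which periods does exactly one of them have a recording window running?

First set merges to 08:15-09:30, 10:30-14:45, 15:15-18:45.
Second set merges to 08:30-11:15, 13:15-14:30, 16:00-18:00.
Only in the first: 08:15-08:30, 11:15-13:15, 14:30-14:45, 15:15-16:00, 18:00-18:45.
Only in the second: 09:30-10:30.
Together these are the periods covered by exactly one.

08:15-08:30, 09:30-10:30, 11:15-13:15, 14:30-14:45, 15:15-16:00, 18:00-18:45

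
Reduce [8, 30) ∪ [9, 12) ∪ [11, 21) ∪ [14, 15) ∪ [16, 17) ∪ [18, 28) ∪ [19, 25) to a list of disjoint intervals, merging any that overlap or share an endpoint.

[9, 12) overlaps/touches [8, 30) → extend to [8, 30).
[11, 21) overlaps/touches [8, 30) → extend to [8, 30).
[14, 15) overlaps/touches [8, 30) → extend to [8, 30).
[16, 17) overlaps/touches [8, 30) → extend to [8, 30).
[18, 28) overlaps/touches [8, 30) → extend to [8, 30).
[19, 25) overlaps/touches [8, 30) → extend to [8, 30).

[8, 30)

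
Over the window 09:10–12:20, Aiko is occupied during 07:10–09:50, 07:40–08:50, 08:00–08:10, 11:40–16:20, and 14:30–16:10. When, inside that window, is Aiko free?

09:50–11:40

Covered (merged): 07:10–09:50, 11:40–16:20.
Gaps within 09:10–12:20: 09:50–11:40.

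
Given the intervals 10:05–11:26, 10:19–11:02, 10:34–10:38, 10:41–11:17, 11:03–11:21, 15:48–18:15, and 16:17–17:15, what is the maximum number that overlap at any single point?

Walk the sorted start/end points keeping a running depth.
The depth first hits 3 at 10:34.

3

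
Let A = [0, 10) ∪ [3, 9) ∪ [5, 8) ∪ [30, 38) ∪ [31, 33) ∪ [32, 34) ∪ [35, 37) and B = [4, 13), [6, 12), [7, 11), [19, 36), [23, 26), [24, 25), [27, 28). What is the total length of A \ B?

6

Merge the first list: [0, 10), [30, 38).
Merge the second list: [4, 13), [19, 36).
A \ B = [0, 4), [36, 38).
Total: 4 + 2 = 6.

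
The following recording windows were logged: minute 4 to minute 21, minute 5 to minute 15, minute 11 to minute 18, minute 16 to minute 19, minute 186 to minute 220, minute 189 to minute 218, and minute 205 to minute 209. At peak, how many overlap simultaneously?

Walk the sorted start/end points keeping a running depth.
The depth first hits 3 at minute 11.

3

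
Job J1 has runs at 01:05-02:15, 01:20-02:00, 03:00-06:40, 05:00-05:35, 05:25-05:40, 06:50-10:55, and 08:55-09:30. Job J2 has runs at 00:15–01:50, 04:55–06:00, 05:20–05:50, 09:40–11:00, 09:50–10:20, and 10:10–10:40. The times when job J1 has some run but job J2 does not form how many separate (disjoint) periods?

4

Merge the first list: 01:05–02:15, 03:00–06:40, 06:50–10:55.
Merge the second list: 00:15–01:50, 04:55–06:00, 09:40–11:00.
A \ B = 01:50–02:15, 03:00–04:55, 06:00–06:40, 06:50–09:40.
That is 4 disjoint pieces.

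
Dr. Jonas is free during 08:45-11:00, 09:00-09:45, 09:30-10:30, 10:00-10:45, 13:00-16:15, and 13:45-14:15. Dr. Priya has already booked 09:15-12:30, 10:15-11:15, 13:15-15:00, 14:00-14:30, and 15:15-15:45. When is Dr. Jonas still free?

08:45–09:15, 13:00–13:15, 15:00–15:15, 15:45–16:15

First set merges to 08:45–11:00, 13:00–16:15.
Second set merges to 09:15–12:30, 13:15–15:00, 15:15–15:45.
08:45–11:00 \ B = 08:45–09:15.
13:00–16:15 \ B = 13:00–13:15, 15:00–15:15, 15:45–16:15.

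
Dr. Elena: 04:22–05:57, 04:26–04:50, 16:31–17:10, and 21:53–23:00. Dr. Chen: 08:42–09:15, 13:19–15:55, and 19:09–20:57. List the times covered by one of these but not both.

A, merged: 04:22–05:57, 16:31–17:10, 21:53–23:00.
A \ B = 04:22–05:57, 16:31–17:10, 21:53–23:00.
B \ A = 08:42–09:15, 13:19–15:55, 19:09–20:57.
Union of the two gives the symmetric difference.

04:22–05:57, 08:42–09:15, 13:19–15:55, 16:31–17:10, 19:09–20:57, 21:53–23:00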